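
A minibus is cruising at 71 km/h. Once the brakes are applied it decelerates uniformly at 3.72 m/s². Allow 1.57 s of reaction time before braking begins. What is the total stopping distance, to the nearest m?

Total stopping distance ≈ 83 m

71 km/h ÷ 3.6 = 19.7222 m/s.
Reaction distance = v·t_r = 19.7222 × 1.57 = 30.964 m.
Braking distance = v²/(2a) = 19.7222² / (2 × 3.720) = 388.965 / 7.440 = 52.280 m.
Total = 30.964 + 52.280 = 83.244 m.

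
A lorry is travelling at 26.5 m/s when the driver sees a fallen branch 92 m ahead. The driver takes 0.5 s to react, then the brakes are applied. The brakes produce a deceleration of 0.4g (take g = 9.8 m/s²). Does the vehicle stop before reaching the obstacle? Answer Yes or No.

a = 0.4 × 9.8 = 3.920 m/s².
Reaction distance = 26.5000 × 0.5 = 13.250 m.
Braking distance = v²/(2a) = 702.250 / 7.840 = 89.573 m.
Total stopping distance = 13.250 + 89.573 = 102.823 m, vs 92 m available — it cannot stop in time and overshoots by 102.823 − 92 = 10.823 m.

No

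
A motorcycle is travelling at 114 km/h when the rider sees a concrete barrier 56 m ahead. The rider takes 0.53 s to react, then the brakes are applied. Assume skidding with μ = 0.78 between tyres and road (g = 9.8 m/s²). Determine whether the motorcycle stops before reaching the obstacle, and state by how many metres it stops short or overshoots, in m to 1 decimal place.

No — it overshoots by 26.4 m

114 km/h ÷ 3.6 = 31.6667 m/s.
a = μg = 0.78 × 9.8 = 7.644 m/s².
Reaction distance = 31.6667 × 0.53 = 16.783 m.
Braking distance = v²/(2a) = 1002.780 / 15.288 = 65.593 m.
Total stopping distance = 16.783 + 65.593 = 82.376 m, vs 56 m available — it cannot stop in time and overshoots by 82.376 − 56 = 26.376 m.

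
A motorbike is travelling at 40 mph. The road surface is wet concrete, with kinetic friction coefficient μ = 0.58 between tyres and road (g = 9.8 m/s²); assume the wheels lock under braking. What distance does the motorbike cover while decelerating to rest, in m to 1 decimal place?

Braking distance ≈ 28.1 m

40 mph × 0.44704 = 17.8816 m/s.
a = μg = 0.58 × 9.8 = 5.684 m/s².
Braking distance = v²/(2a) = 17.8816² / (2 × 5.684) = 319.752 / 11.368 = 28.127 m.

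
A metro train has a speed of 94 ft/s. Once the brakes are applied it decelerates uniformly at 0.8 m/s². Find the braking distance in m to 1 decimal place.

Braking distance ≈ 513.1 m

94 ft/s × 0.3048 = 28.6512 m/s.
Braking distance = v²/(2a) = 28.6512² / (2 × 0.800) = 820.891 / 1.600 = 513.057 m.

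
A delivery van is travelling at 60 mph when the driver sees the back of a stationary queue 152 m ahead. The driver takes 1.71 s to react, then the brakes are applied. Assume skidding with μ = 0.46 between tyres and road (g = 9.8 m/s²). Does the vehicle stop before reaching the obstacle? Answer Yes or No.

60 mph × 0.44704 = 26.8224 m/s.
a = μg = 0.46 × 9.8 = 4.508 m/s².
Reaction distance = 26.8224 × 1.71 = 45.866 m.
Braking distance = v²/(2a) = 719.441 / 9.016 = 79.796 m.
Total stopping distance = 45.866 + 79.796 = 125.662 m, vs 152 m available — it stops with 152 − 125.662 = 26.338 m to spare.

Yes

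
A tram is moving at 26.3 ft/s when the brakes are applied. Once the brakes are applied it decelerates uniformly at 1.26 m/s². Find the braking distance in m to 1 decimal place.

Braking distance ≈ 25.5 m

26.3 ft/s × 0.3048 = 8.0162 m/s.
Braking distance = v²/(2a) = 8.0162² / (2 × 1.260) = 64.259 / 2.520 = 25.500 m.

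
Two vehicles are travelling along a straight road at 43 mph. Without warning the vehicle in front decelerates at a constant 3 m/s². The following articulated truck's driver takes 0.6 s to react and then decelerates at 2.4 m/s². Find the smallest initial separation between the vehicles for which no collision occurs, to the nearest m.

43 mph × 0.44704 = 19.2227 m/s.
Leader travels v²/(2a_L) = 369.512 / 6.000 = 61.585 m before stopping.
Follower covers v·t_r = 19.2227 × 0.6 = 11.534 m while reacting, then v²/(2a_F) = 369.512 / 4.800 = 76.982 m while braking, for a total of 11.534 + 76.982 = 88.516 m.
Since a_F ≤ a_L and the follower starts braking later, the follower is never slower than the leader, so the closest approach is when both have stopped.
Minimum gap = 88.516 − 61.585 = 26.931 m.

Minimum gap ≈ 27 m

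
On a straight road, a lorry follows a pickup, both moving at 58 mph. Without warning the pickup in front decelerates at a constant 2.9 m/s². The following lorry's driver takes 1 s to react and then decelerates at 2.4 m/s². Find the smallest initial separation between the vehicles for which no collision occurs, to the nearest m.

Minimum gap ≈ 50 m

58 mph × 0.44704 = 25.9283 m/s.
Leader travels v²/(2a_L) = 672.277 / 5.800 = 115.910 m before stopping.
Follower covers v·t_r = 25.9283 × 1 = 25.928 m while reacting, then v²/(2a_F) = 672.277 / 4.800 = 140.058 m while braking, for a total of 25.928 + 140.058 = 165.986 m.
Since a_F ≤ a_L and the follower starts braking later, the follower is never slower than the leader, so the closest approach is when both have stopped.
Minimum gap = 165.986 − 115.910 = 50.076 m.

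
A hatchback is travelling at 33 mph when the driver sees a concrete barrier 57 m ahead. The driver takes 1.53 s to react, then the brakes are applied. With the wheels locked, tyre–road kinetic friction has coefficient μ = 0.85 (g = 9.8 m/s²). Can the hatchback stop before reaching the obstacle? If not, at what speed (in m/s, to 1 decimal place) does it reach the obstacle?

Yes — it stops about 21.4 m short of the obstacle, so it never reaches it

33 mph × 0.44704 = 14.7523 m/s.
a = μg = 0.85 × 9.8 = 8.330 m/s².
Reaction distance = 14.7523 × 1.53 = 22.571 m.
Braking distance = v²/(2a) = 217.630 / 16.660 = 13.063 m.
Total stopping distance = 22.571 + 13.063 = 35.634 m, vs 57 m available — it stops with 57 − 35.634 = 21.366 m to spare.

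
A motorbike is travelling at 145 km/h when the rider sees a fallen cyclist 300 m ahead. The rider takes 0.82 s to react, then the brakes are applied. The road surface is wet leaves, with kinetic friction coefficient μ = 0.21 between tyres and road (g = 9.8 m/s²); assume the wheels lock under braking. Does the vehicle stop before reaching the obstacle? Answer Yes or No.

No

145 km/h ÷ 3.6 = 40.2778 m/s.
a = μg = 0.21 × 9.8 = 2.058 m/s².
Reaction distance = 40.2778 × 0.82 = 33.028 m.
Braking distance = v²/(2a) = 1622.301 / 4.116 = 394.145 m.
Total stopping distance = 33.028 + 394.145 = 427.173 m, vs 300 m available — it cannot stop in time and overshoots by 427.173 − 300 = 127.173 m.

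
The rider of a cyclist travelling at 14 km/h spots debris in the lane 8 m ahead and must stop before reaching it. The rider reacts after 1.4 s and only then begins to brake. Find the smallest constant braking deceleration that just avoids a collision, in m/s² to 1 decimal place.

14 km/h ÷ 3.6 = 3.8889 m/s.
Distance covered during reaction = 3.8889 × 1.4 = 5.444 m.
Distance available for braking: 8 − 5.444 = 2.556 m.
v² = 2a·d ⇒ a = v²/(2d) = 3.8889² / (2 × 2.556) = 15.124 / 5.112 = 2.9585 m/s².

Required deceleration ≈ 3.0 m/s²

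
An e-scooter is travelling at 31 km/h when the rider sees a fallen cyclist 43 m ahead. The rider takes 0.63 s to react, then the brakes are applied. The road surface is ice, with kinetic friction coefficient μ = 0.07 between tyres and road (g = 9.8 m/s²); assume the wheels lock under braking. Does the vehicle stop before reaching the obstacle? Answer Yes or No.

31 km/h ÷ 3.6 = 8.6111 m/s.
a = μg = 0.07 × 9.8 = 0.686 m/s².
Reaction distance = 8.6111 × 0.63 = 5.425 m.
Braking distance = v²/(2a) = 74.151 / 1.372 = 54.046 m.
Total stopping distance = 5.425 + 54.046 = 59.471 m, vs 43 m available — it cannot stop in time and overshoots by 59.471 − 43 = 16.471 m.

No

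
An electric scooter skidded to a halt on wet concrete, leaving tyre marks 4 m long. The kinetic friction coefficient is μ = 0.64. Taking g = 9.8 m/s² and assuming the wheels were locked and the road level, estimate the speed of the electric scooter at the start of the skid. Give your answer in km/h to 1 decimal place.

Initial speed ≈ 25.5 km/h

Deceleration a = μg = 0.64 × 9.8 = 6.272 m/s².
v = √(2a·d) = √(2 × 6.272 × 4) = √50.176 = 7.0835 m/s.
= 7.0835 × 3.6 = 25.501 km/h.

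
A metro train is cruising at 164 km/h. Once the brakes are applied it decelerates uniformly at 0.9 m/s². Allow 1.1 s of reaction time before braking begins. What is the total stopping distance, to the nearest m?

164 km/h ÷ 3.6 = 45.5556 m/s.
Reaction distance = v·t_r = 45.5556 × 1.1 = 50.111 m.
Braking distance = v²/(2a) = 45.5556² / (2 × 0.900) = 2075.313 / 1.800 = 1152.952 m.
Total = 50.111 + 1152.952 = 1203.063 m.

Total stopping distance ≈ 1203 m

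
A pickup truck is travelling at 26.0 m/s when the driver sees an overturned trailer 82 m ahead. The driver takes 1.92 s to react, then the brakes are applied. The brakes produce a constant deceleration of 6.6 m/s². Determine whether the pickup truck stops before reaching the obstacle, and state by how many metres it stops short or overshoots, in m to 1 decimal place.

Reaction distance = 26.0000 × 1.92 = 49.920 m.
Braking distance = v²/(2a) = 676.000 / 13.200 = 51.212 m.
Total stopping distance = 49.920 + 51.212 = 101.132 m, vs 82 m available — it cannot stop in time and overshoots by 101.132 − 82 = 19.132 m.

No — it overshoots by 19.1 m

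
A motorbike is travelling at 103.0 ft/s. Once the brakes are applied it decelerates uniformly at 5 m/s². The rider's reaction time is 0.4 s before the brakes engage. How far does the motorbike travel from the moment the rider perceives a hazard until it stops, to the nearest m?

103 ft/s × 0.3048 = 31.3944 m/s.
Reaction distance = v·t_r = 31.3944 × 0.4 = 12.558 m.
Braking distance = v²/(2a) = 31.3944² / (2 × 5.000) = 985.608 / 10.000 = 98.561 m.
Total = 12.558 + 98.561 = 111.119 m.

Total stopping distance ≈ 111 m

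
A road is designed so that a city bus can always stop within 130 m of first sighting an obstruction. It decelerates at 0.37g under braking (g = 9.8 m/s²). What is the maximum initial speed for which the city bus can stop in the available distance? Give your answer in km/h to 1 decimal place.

a = 0.37 × 9.8 = 3.626 m/s².
v²/(2a) = d ⇒ v = √(2 × 3.626 × 130) = √942.76 = 30.7044 m/s.
30.7044 m/s × 3.6 = 110.536 km/h.

Maximum speed ≈ 110.5 km/h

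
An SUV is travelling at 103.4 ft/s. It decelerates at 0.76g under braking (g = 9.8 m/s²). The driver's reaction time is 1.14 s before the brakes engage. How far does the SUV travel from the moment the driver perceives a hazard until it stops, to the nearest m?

Total stopping distance ≈ 103 m

103.4 ft/s × 0.3048 = 31.5163 m/s.
a = 0.76 × 9.8 = 7.448 m/s².
Reaction distance = v·t_r = 31.5163 × 1.14 = 35.929 m.
Braking distance = v²/(2a) = 31.5163² / (2 × 7.448) = 993.277 / 14.896 = 66.681 m.
Total = 35.929 + 66.681 = 102.610 m.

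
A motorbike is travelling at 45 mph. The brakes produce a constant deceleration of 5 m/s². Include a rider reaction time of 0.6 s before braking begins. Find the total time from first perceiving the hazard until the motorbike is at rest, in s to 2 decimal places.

45 mph × 0.44704 = 20.1168 m/s.
Braking time = v/a = 20.1168 / 5.000 = 4.023 s.
Total = 0.6 + 4.023 = 4.623 s.

Total time ≈ 4.62 s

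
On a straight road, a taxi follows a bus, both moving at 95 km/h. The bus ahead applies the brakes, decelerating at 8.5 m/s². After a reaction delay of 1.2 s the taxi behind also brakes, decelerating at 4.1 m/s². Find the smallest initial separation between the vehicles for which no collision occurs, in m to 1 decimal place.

Minimum gap ≈ 75.6 m

95 km/h ÷ 3.6 = 26.3889 m/s.
Leader travels v²/(2a_L) = 696.374 / 17.000 = 40.963 m before stopping.
Follower covers v·t_r = 26.3889 × 1.2 = 31.667 m while reacting, then v²/(2a_F) = 696.374 / 8.200 = 84.924 m while braking, for a total of 31.667 + 84.924 = 116.591 m.
Since a_F ≤ a_L and the follower starts braking later, the follower is never slower than the leader, so the closest approach is when both have stopped.
Minimum gap = 116.591 − 40.963 = 75.628 m.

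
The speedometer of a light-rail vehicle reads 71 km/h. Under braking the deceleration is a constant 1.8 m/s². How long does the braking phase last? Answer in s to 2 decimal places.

71 km/h ÷ 3.6 = 19.7222 m/s.
Braking time = v/a = 19.7222 / 1.800 = 10.957 s.

Braking time ≈ 10.96 s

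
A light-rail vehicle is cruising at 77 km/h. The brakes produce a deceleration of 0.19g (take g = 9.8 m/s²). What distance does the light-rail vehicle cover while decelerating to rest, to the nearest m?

Braking distance ≈ 123 m

77 km/h ÷ 3.6 = 21.3889 m/s.
a = 0.19 × 9.8 = 1.862 m/s².
Braking distance = v²/(2a) = 21.3889² / (2 × 1.862) = 457.485 / 3.724 = 122.848 m.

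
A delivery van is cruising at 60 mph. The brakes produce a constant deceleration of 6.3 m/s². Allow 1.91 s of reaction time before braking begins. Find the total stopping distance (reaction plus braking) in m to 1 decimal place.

Total stopping distance ≈ 108.3 m

60 mph × 0.44704 = 26.8224 m/s.
Reaction distance = v·t_r = 26.8224 × 1.91 = 51.231 m.
Braking distance = v²/(2a) = 26.8224² / (2 × 6.300) = 719.441 / 12.600 = 57.098 m.
Total = 51.231 + 57.098 = 108.329 m.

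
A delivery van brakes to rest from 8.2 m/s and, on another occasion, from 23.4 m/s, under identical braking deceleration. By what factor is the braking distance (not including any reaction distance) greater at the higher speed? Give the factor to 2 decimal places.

Braking distance d = v²/(2a), so with a fixed, d ∝ v².
Factor = (23.4/8.2)² = 2.8537² = 8.1436.

Factor ≈ 8.14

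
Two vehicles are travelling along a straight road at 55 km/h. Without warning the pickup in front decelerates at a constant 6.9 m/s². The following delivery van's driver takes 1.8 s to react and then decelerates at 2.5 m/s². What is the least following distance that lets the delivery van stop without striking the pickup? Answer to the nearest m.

Minimum gap ≈ 57 m

55 km/h ÷ 3.6 = 15.2778 m/s.
Leader travels v²/(2a_L) = 233.411 / 13.800 = 16.914 m before stopping.
Follower covers v·t_r = 15.2778 × 1.8 = 27.500 m while reacting, then v²/(2a_F) = 233.411 / 5.000 = 46.682 m while braking, for a total of 27.500 + 46.682 = 74.182 m.
Since a_F ≤ a_L and the follower starts braking later, the follower is never slower than the leader, so the closest approach is when both have stopped.
Minimum gap = 74.182 − 16.914 = 57.268 m.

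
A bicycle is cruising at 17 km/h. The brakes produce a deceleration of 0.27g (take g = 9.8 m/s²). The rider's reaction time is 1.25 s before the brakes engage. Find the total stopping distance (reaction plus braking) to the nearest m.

Total stopping distance ≈ 10 m

17 km/h ÷ 3.6 = 4.7222 m/s.
a = 0.27 × 9.8 = 2.646 m/s².
Reaction distance = v·t_r = 4.7222 × 1.25 = 5.903 m.
Braking distance = v²/(2a) = 4.7222² / (2 × 2.646) = 22.299 / 5.292 = 4.214 m.
Total = 5.903 + 4.214 = 10.117 m.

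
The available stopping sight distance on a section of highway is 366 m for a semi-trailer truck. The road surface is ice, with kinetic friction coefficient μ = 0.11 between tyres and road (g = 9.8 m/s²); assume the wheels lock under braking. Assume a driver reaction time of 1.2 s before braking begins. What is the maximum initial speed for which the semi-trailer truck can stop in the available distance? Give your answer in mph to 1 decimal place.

a = μg = 0.11 × 9.8 = 1.078 m/s².
Stopping distance: v·t_r + v²/(2a) = 366 with t_r = 1.2 s and a = 1.078 m/s².
So v² + 2.587 v − 789.10 = 0.
Positive root: v = −a·t_r + √((a·t_r)² + 2a·d) = −1.294 + √(1.674 + 789.10) = 26.8267 m/s.
26.8267 m/s ÷ 0.44704 = 60.010 mph.

Maximum speed ≈ 60.0 mph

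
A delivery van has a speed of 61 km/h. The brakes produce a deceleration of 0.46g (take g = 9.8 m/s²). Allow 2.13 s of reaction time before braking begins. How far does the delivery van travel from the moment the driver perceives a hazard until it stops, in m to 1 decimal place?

Total stopping distance ≈ 67.9 m

61 km/h ÷ 3.6 = 16.9444 m/s.
a = 0.46 × 9.8 = 4.508 m/s².
Reaction distance = v·t_r = 16.9444 × 2.13 = 36.092 m.
Braking distance = v²/(2a) = 16.9444² / (2 × 4.508) = 287.113 / 9.016 = 31.845 m.
Total = 36.092 + 31.845 = 67.937 m.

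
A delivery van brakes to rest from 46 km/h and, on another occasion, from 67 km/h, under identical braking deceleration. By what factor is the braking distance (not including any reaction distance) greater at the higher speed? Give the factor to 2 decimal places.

Factor ≈ 2.12

Braking distance d = v²/(2a), so with a fixed, d ∝ v².
Factor = (67/46)² = 1.4565² = 2.1214.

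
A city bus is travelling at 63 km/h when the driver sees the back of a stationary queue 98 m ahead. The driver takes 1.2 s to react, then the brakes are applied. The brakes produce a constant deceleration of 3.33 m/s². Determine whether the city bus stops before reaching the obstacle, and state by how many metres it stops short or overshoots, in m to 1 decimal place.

63 km/h ÷ 3.6 = 17.5000 m/s.
Reaction distance = 17.5000 × 1.2 = 21.000 m.
Braking distance = v²/(2a) = 306.250 / 6.660 = 45.983 m.
Total stopping distance = 21.000 + 45.983 = 66.983 m, vs 98 m available — it stops with 98 − 66.983 = 31.017 m to spare.

Yes — it stops 31.0 m short of the obstacle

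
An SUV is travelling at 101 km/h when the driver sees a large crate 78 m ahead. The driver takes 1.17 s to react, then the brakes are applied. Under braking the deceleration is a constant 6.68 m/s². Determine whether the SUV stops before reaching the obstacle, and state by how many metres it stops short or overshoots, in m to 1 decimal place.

101 km/h ÷ 3.6 = 28.0556 m/s.
Reaction distance = 28.0556 × 1.17 = 32.825 m.
Braking distance = v²/(2a) = 787.117 / 13.360 = 58.916 m.
Total stopping distance = 32.825 + 58.916 = 91.741 m, vs 78 m available — it cannot stop in time and overshoots by 91.741 − 78 = 13.741 m.

No — it overshoots by 13.7 m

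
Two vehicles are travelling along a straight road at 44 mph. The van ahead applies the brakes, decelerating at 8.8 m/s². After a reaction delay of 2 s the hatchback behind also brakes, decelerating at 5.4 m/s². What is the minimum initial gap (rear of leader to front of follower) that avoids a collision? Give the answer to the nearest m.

Minimum gap ≈ 53 m

44 mph × 0.44704 = 19.6698 m/s.
Leader travels v²/(2a_L) = 386.901 / 17.600 = 21.983 m before stopping.
Follower covers v·t_r = 19.6698 × 2 = 39.340 m while reacting, then v²/(2a_F) = 386.901 / 10.800 = 35.824 m while braking, for a total of 39.340 + 35.824 = 75.164 m.
Since a_F ≤ a_L and the follower starts braking later, the follower is never slower than the leader, so the closest approach is when both have stopped.
Minimum gap = 75.164 − 21.983 = 53.181 m.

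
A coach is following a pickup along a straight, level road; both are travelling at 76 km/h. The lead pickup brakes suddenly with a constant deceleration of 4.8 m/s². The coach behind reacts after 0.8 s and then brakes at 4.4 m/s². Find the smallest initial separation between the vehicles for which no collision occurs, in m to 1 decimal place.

76 km/h ÷ 3.6 = 21.1111 m/s.
Leader travels v²/(2a_L) = 445.679 / 9.600 = 46.425 m before stopping.
Follower covers v·t_r = 21.1111 × 0.8 = 16.889 m while reacting, then v²/(2a_F) = 445.679 / 8.800 = 50.645 m while braking, for a total of 16.889 + 50.645 = 67.534 m.
Since a_F ≤ a_L and the follower starts braking later, the follower is never slower than the leader, so the closest approach is when both have stopped.
Minimum gap = 67.534 − 46.425 = 21.109 m.

Minimum gap ≈ 21.1 m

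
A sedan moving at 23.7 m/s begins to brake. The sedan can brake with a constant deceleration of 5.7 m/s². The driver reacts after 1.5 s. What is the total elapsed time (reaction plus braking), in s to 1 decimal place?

Braking time = v/a = 23.7000 / 5.700 = 4.158 s.
Total = 1.5 + 4.158 = 5.658 s.

Total time ≈ 5.7 s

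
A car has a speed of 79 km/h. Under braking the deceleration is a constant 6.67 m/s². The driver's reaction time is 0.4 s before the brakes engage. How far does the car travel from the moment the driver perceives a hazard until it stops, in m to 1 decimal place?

79 km/h ÷ 3.6 = 21.9444 m/s.
Reaction distance = v·t_r = 21.9444 × 0.4 = 8.778 m.
Braking distance = v²/(2a) = 21.9444² / (2 × 6.670) = 481.557 / 13.340 = 36.099 m.
Total = 8.778 + 36.099 = 44.877 m.

Total stopping distance ≈ 44.9 m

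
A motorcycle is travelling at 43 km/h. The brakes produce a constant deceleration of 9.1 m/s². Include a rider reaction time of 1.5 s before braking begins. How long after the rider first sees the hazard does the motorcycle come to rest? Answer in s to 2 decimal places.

43 km/h ÷ 3.6 = 11.9444 m/s.
Braking time = v/a = 11.9444 / 9.100 = 1.313 s.
Total = 1.5 + 1.313 = 2.813 s.

Total time ≈ 2.81 s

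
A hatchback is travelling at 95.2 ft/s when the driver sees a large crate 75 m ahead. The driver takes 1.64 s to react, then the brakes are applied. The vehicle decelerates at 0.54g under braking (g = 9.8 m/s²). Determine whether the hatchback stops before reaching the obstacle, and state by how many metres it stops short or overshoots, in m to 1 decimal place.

95.2 ft/s × 0.3048 = 29.0170 m/s.
a = 0.54 × 9.8 = 5.292 m/s².
Reaction distance = 29.0170 × 1.64 = 47.588 m.
Braking distance = v²/(2a) = 841.986 / 10.584 = 79.553 m.
Total stopping distance = 47.588 + 79.553 = 127.141 m, vs 75 m available — it cannot stop in time and overshoots by 127.141 − 75 = 52.141 m.

No — it overshoots by 52.1 m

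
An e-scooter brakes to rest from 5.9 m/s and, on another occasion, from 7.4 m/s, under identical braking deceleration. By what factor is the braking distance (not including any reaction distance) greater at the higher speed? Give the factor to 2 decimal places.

Braking distance d = v²/(2a), so with a fixed, d ∝ v².
Factor = (7.4/5.9)² = 1.2542² = 1.5730.

Factor ≈ 1.57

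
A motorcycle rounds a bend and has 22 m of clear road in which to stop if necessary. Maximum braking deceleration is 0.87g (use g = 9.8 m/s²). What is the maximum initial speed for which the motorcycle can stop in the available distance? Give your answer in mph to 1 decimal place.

a = 0.87 × 9.8 = 8.526 m/s².
v²/(2a) = d ⇒ v = √(2 × 8.526 × 22) = √375.14 = 19.3685 m/s.
19.3685 m/s ÷ 0.44704 = 43.326 mph.

Maximum speed ≈ 43.3 mph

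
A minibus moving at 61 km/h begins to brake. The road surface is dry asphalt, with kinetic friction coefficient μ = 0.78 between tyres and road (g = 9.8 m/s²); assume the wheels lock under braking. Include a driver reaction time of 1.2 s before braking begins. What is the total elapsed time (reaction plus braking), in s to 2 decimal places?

Total time ≈ 3.42 s

61 km/h ÷ 3.6 = 16.9444 m/s.
a = μg = 0.78 × 9.8 = 7.644 m/s².
Braking time = v/a = 16.9444 / 7.644 = 2.217 s.
Total = 1.2 + 2.217 = 3.417 s.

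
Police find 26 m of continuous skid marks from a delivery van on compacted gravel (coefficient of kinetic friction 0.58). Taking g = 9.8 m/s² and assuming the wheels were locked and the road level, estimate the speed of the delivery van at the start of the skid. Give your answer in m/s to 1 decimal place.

Initial speed ≈ 17.2 m/s

Deceleration a = μg = 0.58 × 9.8 = 5.684 m/s².
v = √(2a·d) = √(2 × 5.684 × 26) = √295.568 = 17.1921 m/s.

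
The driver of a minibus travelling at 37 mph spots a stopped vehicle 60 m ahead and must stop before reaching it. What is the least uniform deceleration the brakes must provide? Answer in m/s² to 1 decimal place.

37 mph × 0.44704 = 16.5405 m/s.
v² = 2a·d ⇒ a = v²/(2d) = 16.5405² / (2 × 60.000) = 273.588 / 120.000 = 2.2799 m/s².

Required deceleration ≈ 2.3 m/s²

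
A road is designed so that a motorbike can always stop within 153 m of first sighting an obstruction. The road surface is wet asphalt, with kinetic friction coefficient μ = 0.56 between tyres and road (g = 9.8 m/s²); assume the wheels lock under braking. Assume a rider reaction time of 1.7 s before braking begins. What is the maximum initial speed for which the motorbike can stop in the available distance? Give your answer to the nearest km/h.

Maximum speed ≈ 118 km/h

a = μg = 0.56 × 9.8 = 5.488 m/s².
Stopping distance: v·t_r + v²/(2a) = 153 with t_r = 1.7 s and a = 5.488 m/s².
So v² + 18.659 v − 1679.33 = 0.
Positive root: v = −a·t_r + √((a·t_r)² + 2a·d) = −9.330 + √(87.049 + 1679.33) = 32.6983 m/s.
32.6983 m/s × 3.6 = 117.714 km/h.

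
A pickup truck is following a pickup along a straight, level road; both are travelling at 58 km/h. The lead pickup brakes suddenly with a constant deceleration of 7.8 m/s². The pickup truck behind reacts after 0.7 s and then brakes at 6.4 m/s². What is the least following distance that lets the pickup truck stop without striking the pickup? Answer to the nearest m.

58 km/h ÷ 3.6 = 16.1111 m/s.
Leader travels v²/(2a_L) = 259.568 / 15.600 = 16.639 m before stopping.
Follower covers v·t_r = 16.1111 × 0.7 = 11.278 m while reacting, then v²/(2a_F) = 259.568 / 12.800 = 20.279 m while braking, for a total of 11.278 + 20.279 = 31.557 m.
Since a_F ≤ a_L and the follower starts braking later, the follower is never slower than the leader, so the closest approach is when both have stopped.
Minimum gap = 31.557 − 16.639 = 14.918 m.

Minimum gap ≈ 15 m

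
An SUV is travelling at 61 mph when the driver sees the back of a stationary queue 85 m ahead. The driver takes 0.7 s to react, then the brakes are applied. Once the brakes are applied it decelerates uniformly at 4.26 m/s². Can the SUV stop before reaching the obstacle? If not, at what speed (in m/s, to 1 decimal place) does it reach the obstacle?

61 mph × 0.44704 = 27.2694 m/s.
Reaction distance = 27.2694 × 0.7 = 19.089 m.
Braking distance needed to stop: v²/(2a) = 743.620 / 8.520 = 87.279 m, so total needed = 19.089 + 87.279 = 106.368 m > 85 m — it cannot stop.
Distance remaining when braking begins: 85 − 19.089 = 65.911 m.
v² = v₀² − 2a·d = 743.620 − 2 × 4.260 × 65.911 = 182.058 m²/s².
v = √182.058 = 13.493 m/s.

No — it strikes the obstacle at 13.5 m/s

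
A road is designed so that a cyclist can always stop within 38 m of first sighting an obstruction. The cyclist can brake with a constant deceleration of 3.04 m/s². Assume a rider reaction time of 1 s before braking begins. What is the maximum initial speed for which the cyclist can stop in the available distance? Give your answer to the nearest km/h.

Maximum speed ≈ 45 km/h

Stopping distance: v·t_r + v²/(2a) = 38 with t_r = 1 s and a = 3.040 m/s².
So v² + 6.080 v − 231.04 = 0.
Positive root: v = −a·t_r + √((a·t_r)² + 2a·d) = −3.040 + √(9.242 + 231.04) = 12.4610 m/s.
12.4610 m/s × 3.6 = 44.860 km/h.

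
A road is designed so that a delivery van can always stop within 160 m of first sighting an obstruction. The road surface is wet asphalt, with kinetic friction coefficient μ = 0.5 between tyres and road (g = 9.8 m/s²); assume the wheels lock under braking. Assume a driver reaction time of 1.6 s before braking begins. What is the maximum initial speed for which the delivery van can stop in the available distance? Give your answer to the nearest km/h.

a = μg = 0.5 × 9.8 = 4.900 m/s².
Stopping distance: v·t_r + v²/(2a) = 160 with t_r = 1.6 s and a = 4.900 m/s².
So v² + 15.680 v − 1568.00 = 0.
Positive root: v = −a·t_r + √((a·t_r)² + 2a·d) = −7.840 + √(61.466 + 1568.00) = 32.5266 m/s.
32.5266 m/s × 3.6 = 117.096 km/h.

Maximum speed ≈ 117 km/h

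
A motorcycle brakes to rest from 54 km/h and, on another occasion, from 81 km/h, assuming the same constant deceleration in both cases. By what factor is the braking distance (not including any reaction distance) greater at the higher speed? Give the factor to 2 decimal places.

Braking distance d = v²/(2a), so with a fixed, d ∝ v².
Factor = (81/54)² = 1.5000² = 2.2500.

Factor ≈ 2.25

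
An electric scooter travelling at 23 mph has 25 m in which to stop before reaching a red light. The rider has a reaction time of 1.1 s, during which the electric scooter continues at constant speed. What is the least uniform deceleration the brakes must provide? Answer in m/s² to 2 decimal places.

23 mph × 0.44704 = 10.2819 m/s.
Distance covered during reaction = 10.2819 × 1.1 = 11.310 m.
Distance available for braking: 25 − 11.310 = 13.690 m.
v² = 2a·d ⇒ a = v²/(2d) = 10.2819² / (2 × 13.690) = 105.717 / 27.380 = 3.8611 m/s².

Required deceleration ≈ 3.86 m/s²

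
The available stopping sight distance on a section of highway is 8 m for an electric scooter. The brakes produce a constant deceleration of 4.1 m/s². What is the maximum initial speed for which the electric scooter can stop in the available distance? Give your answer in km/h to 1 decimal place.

v²/(2a) = d ⇒ v = √(2 × 4.100 × 8) = √65.60 = 8.0994 m/s.
8.0994 m/s × 3.6 = 29.158 km/h.

Maximum speed ≈ 29.2 km/h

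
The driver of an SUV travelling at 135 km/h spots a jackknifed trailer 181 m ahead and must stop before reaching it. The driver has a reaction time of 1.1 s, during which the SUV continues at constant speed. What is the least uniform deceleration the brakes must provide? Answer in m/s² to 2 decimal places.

135 km/h ÷ 3.6 = 37.5000 m/s.
Distance covered during reaction = 37.5000 × 1.1 = 41.250 m.
Distance available for braking: 181 − 41.250 = 139.750 m.
v² = 2a·d ⇒ a = v²/(2d) = 37.5000² / (2 × 139.750) = 1406.250 / 279.500 = 5.0313 m/s².

Required deceleration ≈ 5.03 m/s²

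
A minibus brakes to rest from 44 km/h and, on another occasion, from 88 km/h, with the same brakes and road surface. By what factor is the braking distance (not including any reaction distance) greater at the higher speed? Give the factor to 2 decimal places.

Braking distance d = v²/(2a), so with a fixed, d ∝ v².
Factor = (88/44)² = 2.0000² = 4.0000.

Factor ≈ 4.00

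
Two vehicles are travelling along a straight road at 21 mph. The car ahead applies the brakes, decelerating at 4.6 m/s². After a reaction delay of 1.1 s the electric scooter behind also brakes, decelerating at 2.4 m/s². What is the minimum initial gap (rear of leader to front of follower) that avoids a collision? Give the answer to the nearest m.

Minimum gap ≈ 19 m

21 mph × 0.44704 = 9.3878 m/s.
Leader travels v²/(2a_L) = 88.131 / 9.200 = 9.579 m before stopping.
Follower covers v·t_r = 9.3878 × 1.1 = 10.327 m while reacting, then v²/(2a_F) = 88.131 / 4.800 = 18.361 m while braking, for a total of 10.327 + 18.361 = 28.688 m.
Since a_F ≤ a_L and the follower starts braking later, the follower is never slower than the leader, so the closest approach is when both have stopped.
Minimum gap = 28.688 − 9.579 = 19.109 m.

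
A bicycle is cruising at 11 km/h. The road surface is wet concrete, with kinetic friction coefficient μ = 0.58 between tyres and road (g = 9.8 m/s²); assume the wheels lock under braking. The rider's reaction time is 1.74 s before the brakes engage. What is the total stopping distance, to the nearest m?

Total stopping distance ≈ 6 m

11 km/h ÷ 3.6 = 3.0556 m/s.
a = μg = 0.58 × 9.8 = 5.684 m/s².
Reaction distance = v·t_r = 3.0556 × 1.74 = 5.317 m.
Braking distance = v²/(2a) = 3.0556² / (2 × 5.684) = 9.337 / 11.368 = 0.821 m.
Total = 5.317 + 0.821 = 6.138 m.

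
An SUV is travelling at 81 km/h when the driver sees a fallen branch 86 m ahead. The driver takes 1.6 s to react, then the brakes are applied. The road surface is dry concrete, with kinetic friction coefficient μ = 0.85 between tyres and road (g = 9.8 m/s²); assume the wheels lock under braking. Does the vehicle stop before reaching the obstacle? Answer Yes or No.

81 km/h ÷ 3.6 = 22.5000 m/s.
a = μg = 0.85 × 9.8 = 8.330 m/s².
Reaction distance = 22.5000 × 1.6 = 36.000 m.
Braking distance = v²/(2a) = 506.250 / 16.660 = 30.387 m.
Total stopping distance = 36.000 + 30.387 = 66.387 m, vs 86 m available — it stops with 86 − 66.387 = 19.613 m to spare.

Yes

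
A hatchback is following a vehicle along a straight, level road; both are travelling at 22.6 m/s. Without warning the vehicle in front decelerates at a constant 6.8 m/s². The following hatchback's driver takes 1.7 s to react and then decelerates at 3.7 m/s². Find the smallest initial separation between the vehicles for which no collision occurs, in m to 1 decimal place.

Minimum gap ≈ 69.9 m

Leader travels v²/(2a_L) = 510.760 / 13.600 = 37.556 m before stopping.
Follower covers v·t_r = 22.6000 × 1.7 = 38.420 m while reacting, then v²/(2a_F) = 510.760 / 7.400 = 69.022 m while braking, for a total of 38.420 + 69.022 = 107.442 m.
Since a_F ≤ a_L and the follower starts braking later, the follower is never slower than the leader, so the closest approach is when both have stopped.
Minimum gap = 107.442 − 37.556 = 69.886 m.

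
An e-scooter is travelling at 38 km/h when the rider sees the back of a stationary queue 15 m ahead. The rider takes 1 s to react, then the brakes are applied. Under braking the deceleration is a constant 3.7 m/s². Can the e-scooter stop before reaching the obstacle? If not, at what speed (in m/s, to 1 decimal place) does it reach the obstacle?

No — it strikes the obstacle at 8.9 m/s

38 km/h ÷ 3.6 = 10.5556 m/s.
Reaction distance = 10.5556 × 1 = 10.556 m.
Braking distance needed to stop: v²/(2a) = 111.421 / 7.400 = 15.057 m, so total needed = 10.556 + 15.057 = 25.613 m > 15 m — it cannot stop.
Distance remaining when braking begins: 15 − 10.556 = 4.444 m.
v² = v₀² − 2a·d = 111.421 − 2 × 3.700 × 4.444 = 78.535 m²/s².
v = √78.535 = 8.862 m/s.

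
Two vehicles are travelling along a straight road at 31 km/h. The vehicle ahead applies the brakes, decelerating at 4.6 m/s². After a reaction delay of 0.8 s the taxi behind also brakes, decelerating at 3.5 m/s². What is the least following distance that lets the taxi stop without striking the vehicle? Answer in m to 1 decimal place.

31 km/h ÷ 3.6 = 8.6111 m/s.
Leader travels v²/(2a_L) = 74.151 / 9.200 = 8.060 m before stopping.
Follower covers v·t_r = 8.6111 × 0.8 = 6.889 m while reacting, then v²/(2a_F) = 74.151 / 7.000 = 10.593 m while braking, for a total of 6.889 + 10.593 = 17.482 m.
Since a_F ≤ a_L and the follower starts braking later, the follower is never slower than the leader, so the closest approach is when both have stopped.
Minimum gap = 17.482 − 8.060 = 9.422 m.

Minimum gap ≈ 9.4 m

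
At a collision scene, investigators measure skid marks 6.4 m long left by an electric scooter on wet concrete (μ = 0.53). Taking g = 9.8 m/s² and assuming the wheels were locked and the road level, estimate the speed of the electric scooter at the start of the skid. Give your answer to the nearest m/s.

Deceleration a = μg = 0.53 × 9.8 = 5.194 m/s².
v = √(2a·d) = √(2 × 5.194 × 6.4) = √66.483 = 8.1537 m/s.

Initial speed ≈ 8 m/s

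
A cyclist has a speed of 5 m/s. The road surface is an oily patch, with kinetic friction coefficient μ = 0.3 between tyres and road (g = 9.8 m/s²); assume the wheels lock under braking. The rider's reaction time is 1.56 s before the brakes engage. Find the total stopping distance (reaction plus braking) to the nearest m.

Total stopping distance ≈ 12 m

a = μg = 0.3 × 9.8 = 2.940 m/s².
Reaction distance = v·t_r = 5.0000 × 1.56 = 7.800 m.
Braking distance = v²/(2a) = 5.0000² / (2 × 2.940) = 25.000 / 5.880 = 4.252 m.
Total = 7.800 + 4.252 = 12.052 m.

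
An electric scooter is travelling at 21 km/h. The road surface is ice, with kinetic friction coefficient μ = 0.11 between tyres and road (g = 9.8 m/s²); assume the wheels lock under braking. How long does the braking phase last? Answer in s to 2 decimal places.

Braking time ≈ 5.41 s

21 km/h ÷ 3.6 = 5.8333 m/s.
a = μg = 0.11 × 9.8 = 1.078 m/s².
Braking time = v/a = 5.8333 / 1.078 = 5.411 s.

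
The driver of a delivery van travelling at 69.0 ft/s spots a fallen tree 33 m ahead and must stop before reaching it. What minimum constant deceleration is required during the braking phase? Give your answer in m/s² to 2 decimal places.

69 ft/s × 0.3048 = 21.0312 m/s.
v² = 2a·d ⇒ a = v²/(2d) = 21.0312² / (2 × 33.000) = 442.311 / 66.000 = 6.7017 m/s².

Required deceleration ≈ 6.70 m/s²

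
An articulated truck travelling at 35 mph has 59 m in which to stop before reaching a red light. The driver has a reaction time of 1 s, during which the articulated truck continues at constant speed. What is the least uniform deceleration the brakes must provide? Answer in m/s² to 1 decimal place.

Required deceleration ≈ 2.8 m/s²

35 mph × 0.44704 = 15.6464 m/s.
Distance covered during reaction = 15.6464 × 1 = 15.646 m.
Distance available for braking: 59 − 15.646 = 43.354 m.
v² = 2a·d ⇒ a = v²/(2d) = 15.6464² / (2 × 43.354) = 244.810 / 86.708 = 2.8234 m/s².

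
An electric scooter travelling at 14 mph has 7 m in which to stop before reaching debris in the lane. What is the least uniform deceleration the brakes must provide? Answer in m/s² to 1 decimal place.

14 mph × 0.44704 = 6.2586 m/s.
v² = 2a·d ⇒ a = v²/(2d) = 6.2586² / (2 × 7.000) = 39.170 / 14.000 = 2.7979 m/s².

Required deceleration ≈ 2.8 m/s²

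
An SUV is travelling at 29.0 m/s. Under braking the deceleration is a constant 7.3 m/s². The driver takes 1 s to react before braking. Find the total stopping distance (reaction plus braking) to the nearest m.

Total stopping distance ≈ 87 m

Reaction distance = v·t_r = 29.0000 × 1 = 29.000 m.
Braking distance = v²/(2a) = 29.0000² / (2 × 7.300) = 841.000 / 14.600 = 57.603 m.
Total = 29.000 + 57.603 = 86.603 m.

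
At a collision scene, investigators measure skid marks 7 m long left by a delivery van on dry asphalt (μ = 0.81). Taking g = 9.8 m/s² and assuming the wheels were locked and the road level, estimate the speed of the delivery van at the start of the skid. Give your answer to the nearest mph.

Deceleration a = μg = 0.81 × 9.8 = 7.938 m/s².
v = √(2a·d) = √(2 × 7.938 × 7) = √111.132 = 10.5419 m/s.
= 10.5419 ÷ 0.44704 = 23.582 mph.

Initial speed ≈ 24 mph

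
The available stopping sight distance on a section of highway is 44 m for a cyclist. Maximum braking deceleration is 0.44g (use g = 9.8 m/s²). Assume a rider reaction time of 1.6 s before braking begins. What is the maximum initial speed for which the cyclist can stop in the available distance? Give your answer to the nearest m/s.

a = 0.44 × 9.8 = 4.312 m/s².
Stopping distance: v·t_r + v²/(2a) = 44 with t_r = 1.6 s and a = 4.312 m/s².
So v² + 13.798 v − 379.46 = 0.
Positive root: v = −a·t_r + √((a·t_r)² + 2a·d) = −6.899 + √(47.596 + 379.46) = 13.7663 m/s.

Maximum speed ≈ 14 m/s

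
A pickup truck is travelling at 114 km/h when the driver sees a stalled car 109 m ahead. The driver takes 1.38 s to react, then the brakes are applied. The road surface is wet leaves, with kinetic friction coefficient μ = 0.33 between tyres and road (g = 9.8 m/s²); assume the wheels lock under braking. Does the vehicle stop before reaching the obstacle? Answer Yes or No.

114 km/h ÷ 3.6 = 31.6667 m/s.
a = μg = 0.33 × 9.8 = 3.234 m/s².
Reaction distance = 31.6667 × 1.38 = 43.700 m.
Braking distance = v²/(2a) = 1002.780 / 6.468 = 155.037 m.
Total stopping distance = 43.700 + 155.037 = 198.737 m, vs 109 m available — it cannot stop in time and overshoots by 198.737 − 109 = 89.737 m.

No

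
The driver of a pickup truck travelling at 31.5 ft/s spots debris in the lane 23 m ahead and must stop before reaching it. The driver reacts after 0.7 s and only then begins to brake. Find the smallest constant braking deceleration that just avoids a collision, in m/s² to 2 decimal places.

31.5 ft/s × 0.3048 = 9.6012 m/s.
Distance covered during reaction = 9.6012 × 0.7 = 6.721 m.
Distance available for braking: 23 − 6.721 = 16.279 m.
v² = 2a·d ⇒ a = v²/(2d) = 9.6012² / (2 × 16.279) = 92.183 / 32.558 = 2.8313 m/s².

Required deceleration ≈ 2.83 m/s²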